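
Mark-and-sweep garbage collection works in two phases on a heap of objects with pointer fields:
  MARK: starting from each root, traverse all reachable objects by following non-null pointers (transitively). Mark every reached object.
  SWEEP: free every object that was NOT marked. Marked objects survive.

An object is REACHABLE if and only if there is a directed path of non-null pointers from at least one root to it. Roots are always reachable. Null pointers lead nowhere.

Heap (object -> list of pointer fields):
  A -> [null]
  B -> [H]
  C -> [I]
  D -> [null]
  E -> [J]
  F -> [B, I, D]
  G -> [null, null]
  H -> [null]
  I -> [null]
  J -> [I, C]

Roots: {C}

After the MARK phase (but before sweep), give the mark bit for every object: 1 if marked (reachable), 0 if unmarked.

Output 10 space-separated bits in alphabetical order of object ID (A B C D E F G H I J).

Roots: C
Mark C: refs=I, marked=C
Mark I: refs=null, marked=C I
Unmarked (collected): A B D E F G H J

Answer: 0 0 1 0 0 0 0 0 1 0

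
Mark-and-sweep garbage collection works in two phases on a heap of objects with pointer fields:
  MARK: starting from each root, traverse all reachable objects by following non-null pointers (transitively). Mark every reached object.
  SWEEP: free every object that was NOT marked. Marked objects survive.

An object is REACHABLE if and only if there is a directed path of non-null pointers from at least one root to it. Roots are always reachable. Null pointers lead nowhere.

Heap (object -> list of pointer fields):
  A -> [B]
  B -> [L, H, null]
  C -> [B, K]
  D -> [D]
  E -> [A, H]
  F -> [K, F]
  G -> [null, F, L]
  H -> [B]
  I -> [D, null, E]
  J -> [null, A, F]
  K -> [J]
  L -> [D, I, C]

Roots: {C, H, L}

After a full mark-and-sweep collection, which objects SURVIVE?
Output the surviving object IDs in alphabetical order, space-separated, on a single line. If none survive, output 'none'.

Answer: A B C D E F H I J K L

Derivation:
Roots: C H L
Mark C: refs=B K, marked=C
Mark H: refs=B, marked=C H
Mark L: refs=D I C, marked=C H L
Mark B: refs=L H null, marked=B C H L
Mark K: refs=J, marked=B C H K L
Mark D: refs=D, marked=B C D H K L
Mark I: refs=D null E, marked=B C D H I K L
Mark J: refs=null A F, marked=B C D H I J K L
Mark E: refs=A H, marked=B C D E H I J K L
Mark A: refs=B, marked=A B C D E H I J K L
Mark F: refs=K F, marked=A B C D E F H I J K L
Unmarked (collected): G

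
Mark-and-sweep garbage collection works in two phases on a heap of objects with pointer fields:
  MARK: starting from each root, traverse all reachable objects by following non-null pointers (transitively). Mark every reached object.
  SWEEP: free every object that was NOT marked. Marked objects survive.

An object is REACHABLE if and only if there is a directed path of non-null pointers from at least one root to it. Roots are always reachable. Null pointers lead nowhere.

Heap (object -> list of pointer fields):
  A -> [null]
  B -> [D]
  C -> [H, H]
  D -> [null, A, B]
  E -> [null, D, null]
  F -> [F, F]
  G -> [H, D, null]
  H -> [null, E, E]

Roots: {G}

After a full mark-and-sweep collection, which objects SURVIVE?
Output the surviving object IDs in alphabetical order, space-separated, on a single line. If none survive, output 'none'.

Roots: G
Mark G: refs=H D null, marked=G
Mark H: refs=null E E, marked=G H
Mark D: refs=null A B, marked=D G H
Mark E: refs=null D null, marked=D E G H
Mark A: refs=null, marked=A D E G H
Mark B: refs=D, marked=A B D E G H
Unmarked (collected): C F

Answer: A B D E G H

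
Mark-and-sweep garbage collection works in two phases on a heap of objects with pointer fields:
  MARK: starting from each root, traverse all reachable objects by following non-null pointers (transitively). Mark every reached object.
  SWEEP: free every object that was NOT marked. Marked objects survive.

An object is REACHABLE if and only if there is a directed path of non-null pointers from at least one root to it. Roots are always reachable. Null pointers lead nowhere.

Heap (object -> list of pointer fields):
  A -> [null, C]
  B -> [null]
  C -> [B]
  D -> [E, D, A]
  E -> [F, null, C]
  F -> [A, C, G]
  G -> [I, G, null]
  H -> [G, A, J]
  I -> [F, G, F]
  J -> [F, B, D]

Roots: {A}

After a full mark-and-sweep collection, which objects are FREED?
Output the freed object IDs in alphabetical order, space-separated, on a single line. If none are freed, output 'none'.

Answer: D E F G H I J

Derivation:
Roots: A
Mark A: refs=null C, marked=A
Mark C: refs=B, marked=A C
Mark B: refs=null, marked=A B C
Unmarked (collected): D E F G H I J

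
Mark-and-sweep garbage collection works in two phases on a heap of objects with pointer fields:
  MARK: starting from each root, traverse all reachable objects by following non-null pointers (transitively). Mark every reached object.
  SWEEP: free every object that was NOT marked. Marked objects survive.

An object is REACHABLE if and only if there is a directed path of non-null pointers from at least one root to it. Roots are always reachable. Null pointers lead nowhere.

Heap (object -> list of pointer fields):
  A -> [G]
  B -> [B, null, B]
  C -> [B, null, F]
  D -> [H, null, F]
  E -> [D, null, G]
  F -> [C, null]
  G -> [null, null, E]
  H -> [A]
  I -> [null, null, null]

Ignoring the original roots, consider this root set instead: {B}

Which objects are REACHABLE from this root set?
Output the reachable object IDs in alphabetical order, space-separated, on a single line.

Roots: B
Mark B: refs=B null B, marked=B
Unmarked (collected): A C D E F G H I

Answer: B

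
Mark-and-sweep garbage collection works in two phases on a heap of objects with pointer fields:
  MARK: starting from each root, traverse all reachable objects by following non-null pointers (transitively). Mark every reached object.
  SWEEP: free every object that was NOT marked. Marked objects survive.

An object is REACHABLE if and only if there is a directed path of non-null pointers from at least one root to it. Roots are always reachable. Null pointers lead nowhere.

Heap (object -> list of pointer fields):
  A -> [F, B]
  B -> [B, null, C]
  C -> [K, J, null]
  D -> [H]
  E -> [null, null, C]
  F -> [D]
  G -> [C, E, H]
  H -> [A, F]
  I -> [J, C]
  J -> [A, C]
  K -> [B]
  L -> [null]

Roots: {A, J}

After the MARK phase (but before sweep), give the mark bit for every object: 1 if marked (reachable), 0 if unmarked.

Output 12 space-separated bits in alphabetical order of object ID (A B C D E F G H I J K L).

Roots: A J
Mark A: refs=F B, marked=A
Mark J: refs=A C, marked=A J
Mark F: refs=D, marked=A F J
Mark B: refs=B null C, marked=A B F J
Mark C: refs=K J null, marked=A B C F J
Mark D: refs=H, marked=A B C D F J
Mark K: refs=B, marked=A B C D F J K
Mark H: refs=A F, marked=A B C D F H J K
Unmarked (collected): E G I L

Answer: 1 1 1 1 0 1 0 1 0 1 1 0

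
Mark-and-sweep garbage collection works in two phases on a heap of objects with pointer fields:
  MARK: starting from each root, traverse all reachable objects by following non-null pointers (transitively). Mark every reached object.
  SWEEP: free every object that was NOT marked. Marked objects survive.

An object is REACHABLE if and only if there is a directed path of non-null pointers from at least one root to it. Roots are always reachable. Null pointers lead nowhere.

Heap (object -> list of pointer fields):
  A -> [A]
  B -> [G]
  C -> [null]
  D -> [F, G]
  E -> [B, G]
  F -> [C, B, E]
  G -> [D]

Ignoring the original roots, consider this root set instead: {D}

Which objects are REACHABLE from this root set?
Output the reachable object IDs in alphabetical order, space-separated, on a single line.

Roots: D
Mark D: refs=F G, marked=D
Mark F: refs=C B E, marked=D F
Mark G: refs=D, marked=D F G
Mark C: refs=null, marked=C D F G
Mark B: refs=G, marked=B C D F G
Mark E: refs=B G, marked=B C D E F G
Unmarked (collected): A

Answer: B C D E F G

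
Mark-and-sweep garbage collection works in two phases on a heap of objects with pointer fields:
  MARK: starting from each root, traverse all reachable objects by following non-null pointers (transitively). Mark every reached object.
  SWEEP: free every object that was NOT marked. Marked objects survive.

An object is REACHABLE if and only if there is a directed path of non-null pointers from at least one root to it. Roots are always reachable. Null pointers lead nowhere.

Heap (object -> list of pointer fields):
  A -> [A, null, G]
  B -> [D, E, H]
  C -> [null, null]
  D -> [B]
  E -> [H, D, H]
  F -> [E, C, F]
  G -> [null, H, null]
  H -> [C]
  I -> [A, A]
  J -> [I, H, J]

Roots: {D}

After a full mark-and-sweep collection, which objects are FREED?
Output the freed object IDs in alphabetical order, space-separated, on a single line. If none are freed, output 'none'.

Roots: D
Mark D: refs=B, marked=D
Mark B: refs=D E H, marked=B D
Mark E: refs=H D H, marked=B D E
Mark H: refs=C, marked=B D E H
Mark C: refs=null null, marked=B C D E H
Unmarked (collected): A F G I J

Answer: A F G I J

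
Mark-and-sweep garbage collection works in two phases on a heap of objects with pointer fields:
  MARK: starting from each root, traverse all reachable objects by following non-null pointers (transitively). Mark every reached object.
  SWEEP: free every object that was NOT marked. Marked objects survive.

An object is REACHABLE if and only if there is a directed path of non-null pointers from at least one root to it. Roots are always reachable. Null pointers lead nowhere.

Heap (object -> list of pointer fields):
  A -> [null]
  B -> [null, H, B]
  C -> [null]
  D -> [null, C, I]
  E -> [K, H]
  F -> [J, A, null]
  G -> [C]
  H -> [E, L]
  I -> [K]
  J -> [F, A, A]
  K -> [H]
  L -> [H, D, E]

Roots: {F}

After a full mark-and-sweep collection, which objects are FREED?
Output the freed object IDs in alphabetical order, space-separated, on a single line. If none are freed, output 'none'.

Roots: F
Mark F: refs=J A null, marked=F
Mark J: refs=F A A, marked=F J
Mark A: refs=null, marked=A F J
Unmarked (collected): B C D E G H I K L

Answer: B C D E G H I K L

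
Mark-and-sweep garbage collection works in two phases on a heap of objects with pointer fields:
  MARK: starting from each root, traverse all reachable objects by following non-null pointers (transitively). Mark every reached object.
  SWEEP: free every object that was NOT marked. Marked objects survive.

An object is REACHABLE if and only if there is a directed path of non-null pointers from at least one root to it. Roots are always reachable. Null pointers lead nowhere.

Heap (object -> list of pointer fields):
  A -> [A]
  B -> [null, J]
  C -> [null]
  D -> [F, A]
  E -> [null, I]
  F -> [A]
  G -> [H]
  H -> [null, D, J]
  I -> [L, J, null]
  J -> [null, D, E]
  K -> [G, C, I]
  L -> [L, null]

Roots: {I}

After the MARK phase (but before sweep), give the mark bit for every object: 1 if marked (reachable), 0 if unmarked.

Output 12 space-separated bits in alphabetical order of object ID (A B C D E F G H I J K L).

Roots: I
Mark I: refs=L J null, marked=I
Mark L: refs=L null, marked=I L
Mark J: refs=null D E, marked=I J L
Mark D: refs=F A, marked=D I J L
Mark E: refs=null I, marked=D E I J L
Mark F: refs=A, marked=D E F I J L
Mark A: refs=A, marked=A D E F I J L
Unmarked (collected): B C G H K

Answer: 1 0 0 1 1 1 0 0 1 1 0 1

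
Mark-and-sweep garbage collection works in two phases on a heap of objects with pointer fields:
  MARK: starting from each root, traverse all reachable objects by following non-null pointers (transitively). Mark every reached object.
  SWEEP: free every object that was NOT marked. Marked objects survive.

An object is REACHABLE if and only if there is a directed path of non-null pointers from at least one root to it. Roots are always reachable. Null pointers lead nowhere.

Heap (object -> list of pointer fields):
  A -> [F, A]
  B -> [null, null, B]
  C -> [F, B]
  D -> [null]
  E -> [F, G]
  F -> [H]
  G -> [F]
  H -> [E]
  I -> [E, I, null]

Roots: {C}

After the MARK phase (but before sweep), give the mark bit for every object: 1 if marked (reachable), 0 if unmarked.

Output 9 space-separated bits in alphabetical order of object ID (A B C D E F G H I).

Roots: C
Mark C: refs=F B, marked=C
Mark F: refs=H, marked=C F
Mark B: refs=null null B, marked=B C F
Mark H: refs=E, marked=B C F H
Mark E: refs=F G, marked=B C E F H
Mark G: refs=F, marked=B C E F G H
Unmarked (collected): A D I

Answer: 0 1 1 0 1 1 1 1 0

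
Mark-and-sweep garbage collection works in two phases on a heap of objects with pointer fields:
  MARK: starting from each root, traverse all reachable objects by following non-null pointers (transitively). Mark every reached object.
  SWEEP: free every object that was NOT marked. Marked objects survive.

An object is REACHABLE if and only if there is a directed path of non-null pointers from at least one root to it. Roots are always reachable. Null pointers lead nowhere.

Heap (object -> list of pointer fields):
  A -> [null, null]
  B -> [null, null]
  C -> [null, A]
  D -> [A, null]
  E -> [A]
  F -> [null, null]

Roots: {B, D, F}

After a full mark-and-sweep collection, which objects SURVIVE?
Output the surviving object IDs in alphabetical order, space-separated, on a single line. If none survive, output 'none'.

Roots: B D F
Mark B: refs=null null, marked=B
Mark D: refs=A null, marked=B D
Mark F: refs=null null, marked=B D F
Mark A: refs=null null, marked=A B D F
Unmarked (collected): C E

Answer: A B D F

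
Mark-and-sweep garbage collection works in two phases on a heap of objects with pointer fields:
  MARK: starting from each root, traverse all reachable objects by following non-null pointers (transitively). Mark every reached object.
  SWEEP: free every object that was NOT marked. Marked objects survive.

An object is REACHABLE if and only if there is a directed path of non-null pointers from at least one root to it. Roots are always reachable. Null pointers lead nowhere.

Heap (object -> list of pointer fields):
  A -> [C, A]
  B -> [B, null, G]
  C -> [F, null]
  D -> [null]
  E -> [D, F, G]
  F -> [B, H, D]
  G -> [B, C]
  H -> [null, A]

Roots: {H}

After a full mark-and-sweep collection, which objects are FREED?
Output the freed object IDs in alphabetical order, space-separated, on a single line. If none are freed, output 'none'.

Roots: H
Mark H: refs=null A, marked=H
Mark A: refs=C A, marked=A H
Mark C: refs=F null, marked=A C H
Mark F: refs=B H D, marked=A C F H
Mark B: refs=B null G, marked=A B C F H
Mark D: refs=null, marked=A B C D F H
Mark G: refs=B C, marked=A B C D F G H
Unmarked (collected): E

Answer: E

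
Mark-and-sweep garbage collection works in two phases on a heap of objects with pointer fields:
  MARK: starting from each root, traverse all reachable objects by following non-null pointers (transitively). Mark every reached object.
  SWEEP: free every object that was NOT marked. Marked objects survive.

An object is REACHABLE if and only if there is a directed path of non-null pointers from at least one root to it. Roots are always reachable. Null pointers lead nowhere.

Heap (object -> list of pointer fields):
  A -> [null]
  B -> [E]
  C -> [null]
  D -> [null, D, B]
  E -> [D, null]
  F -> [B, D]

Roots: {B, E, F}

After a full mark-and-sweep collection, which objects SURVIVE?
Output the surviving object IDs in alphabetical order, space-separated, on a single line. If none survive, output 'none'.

Answer: B D E F

Derivation:
Roots: B E F
Mark B: refs=E, marked=B
Mark E: refs=D null, marked=B E
Mark F: refs=B D, marked=B E F
Mark D: refs=null D B, marked=B D E F
Unmarked (collected): A C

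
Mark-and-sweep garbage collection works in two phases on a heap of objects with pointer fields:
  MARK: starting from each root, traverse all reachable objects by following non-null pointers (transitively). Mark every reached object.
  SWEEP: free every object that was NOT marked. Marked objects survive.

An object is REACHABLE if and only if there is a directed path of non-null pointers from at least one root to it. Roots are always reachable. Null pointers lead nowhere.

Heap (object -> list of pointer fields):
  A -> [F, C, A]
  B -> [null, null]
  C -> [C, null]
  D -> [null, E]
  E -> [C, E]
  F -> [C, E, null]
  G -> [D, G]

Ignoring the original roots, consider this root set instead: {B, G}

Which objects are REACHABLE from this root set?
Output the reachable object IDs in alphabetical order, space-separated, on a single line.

Answer: B C D E G

Derivation:
Roots: B G
Mark B: refs=null null, marked=B
Mark G: refs=D G, marked=B G
Mark D: refs=null E, marked=B D G
Mark E: refs=C E, marked=B D E G
Mark C: refs=C null, marked=B C D E G
Unmarked (collected): A F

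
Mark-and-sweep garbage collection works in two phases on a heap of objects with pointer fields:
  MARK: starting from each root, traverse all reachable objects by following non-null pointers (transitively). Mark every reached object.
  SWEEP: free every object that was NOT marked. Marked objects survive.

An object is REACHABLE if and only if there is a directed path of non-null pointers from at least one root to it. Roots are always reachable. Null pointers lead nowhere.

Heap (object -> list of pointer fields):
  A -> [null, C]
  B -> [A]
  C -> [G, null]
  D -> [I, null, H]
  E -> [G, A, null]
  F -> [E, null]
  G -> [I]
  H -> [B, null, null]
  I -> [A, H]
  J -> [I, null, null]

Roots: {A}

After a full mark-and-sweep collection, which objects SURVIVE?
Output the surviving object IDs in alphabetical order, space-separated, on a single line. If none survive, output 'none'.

Roots: A
Mark A: refs=null C, marked=A
Mark C: refs=G null, marked=A C
Mark G: refs=I, marked=A C G
Mark I: refs=A H, marked=A C G I
Mark H: refs=B null null, marked=A C G H I
Mark B: refs=A, marked=A B C G H I
Unmarked (collected): D E F J

Answer: A B C G H I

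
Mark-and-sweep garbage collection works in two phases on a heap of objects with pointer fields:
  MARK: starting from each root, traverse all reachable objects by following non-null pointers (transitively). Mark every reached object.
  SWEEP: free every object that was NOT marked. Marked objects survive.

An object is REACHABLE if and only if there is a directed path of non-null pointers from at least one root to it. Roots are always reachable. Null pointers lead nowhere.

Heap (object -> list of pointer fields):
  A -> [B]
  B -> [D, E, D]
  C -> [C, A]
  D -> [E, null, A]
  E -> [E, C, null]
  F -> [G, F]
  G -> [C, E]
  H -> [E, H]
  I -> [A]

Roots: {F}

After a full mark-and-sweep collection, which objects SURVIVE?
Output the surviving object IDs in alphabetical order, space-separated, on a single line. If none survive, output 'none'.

Answer: A B C D E F G

Derivation:
Roots: F
Mark F: refs=G F, marked=F
Mark G: refs=C E, marked=F G
Mark C: refs=C A, marked=C F G
Mark E: refs=E C null, marked=C E F G
Mark A: refs=B, marked=A C E F G
Mark B: refs=D E D, marked=A B C E F G
Mark D: refs=E null A, marked=A B C D E F G
Unmarked (collected): H I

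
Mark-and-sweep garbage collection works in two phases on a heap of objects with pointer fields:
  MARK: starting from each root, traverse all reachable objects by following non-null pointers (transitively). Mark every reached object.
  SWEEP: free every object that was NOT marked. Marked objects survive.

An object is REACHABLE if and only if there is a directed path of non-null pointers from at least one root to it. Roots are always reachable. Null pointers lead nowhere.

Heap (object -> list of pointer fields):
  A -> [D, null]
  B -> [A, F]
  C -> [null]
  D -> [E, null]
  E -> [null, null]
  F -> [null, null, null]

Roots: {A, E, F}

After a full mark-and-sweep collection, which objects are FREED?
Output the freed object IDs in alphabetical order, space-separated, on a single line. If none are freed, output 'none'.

Roots: A E F
Mark A: refs=D null, marked=A
Mark E: refs=null null, marked=A E
Mark F: refs=null null null, marked=A E F
Mark D: refs=E null, marked=A D E F
Unmarked (collected): B C

Answer: B C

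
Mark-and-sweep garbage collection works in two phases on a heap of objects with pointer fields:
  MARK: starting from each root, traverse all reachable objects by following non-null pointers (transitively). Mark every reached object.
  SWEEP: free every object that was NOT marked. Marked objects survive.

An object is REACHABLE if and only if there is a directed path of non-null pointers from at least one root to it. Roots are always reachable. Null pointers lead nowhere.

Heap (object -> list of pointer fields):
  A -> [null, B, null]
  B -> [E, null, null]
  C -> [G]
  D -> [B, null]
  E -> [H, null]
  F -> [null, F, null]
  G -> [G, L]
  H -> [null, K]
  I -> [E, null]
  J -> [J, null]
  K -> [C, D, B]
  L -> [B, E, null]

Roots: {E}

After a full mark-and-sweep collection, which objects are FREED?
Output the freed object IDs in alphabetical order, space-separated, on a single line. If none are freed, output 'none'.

Answer: A F I J

Derivation:
Roots: E
Mark E: refs=H null, marked=E
Mark H: refs=null K, marked=E H
Mark K: refs=C D B, marked=E H K
Mark C: refs=G, marked=C E H K
Mark D: refs=B null, marked=C D E H K
Mark B: refs=E null null, marked=B C D E H K
Mark G: refs=G L, marked=B C D E G H K
Mark L: refs=B E null, marked=B C D E G H K L
Unmarked (collected): A F I J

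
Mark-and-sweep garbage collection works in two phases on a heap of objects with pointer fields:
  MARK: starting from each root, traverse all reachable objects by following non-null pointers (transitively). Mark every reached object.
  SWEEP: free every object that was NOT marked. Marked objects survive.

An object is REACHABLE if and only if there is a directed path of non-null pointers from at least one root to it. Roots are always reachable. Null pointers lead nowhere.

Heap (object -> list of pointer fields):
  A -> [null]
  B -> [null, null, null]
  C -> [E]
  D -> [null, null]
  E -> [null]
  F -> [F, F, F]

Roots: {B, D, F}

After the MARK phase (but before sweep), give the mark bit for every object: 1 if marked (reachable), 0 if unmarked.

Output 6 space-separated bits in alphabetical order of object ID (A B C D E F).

Answer: 0 1 0 1 0 1

Derivation:
Roots: B D F
Mark B: refs=null null null, marked=B
Mark D: refs=null null, marked=B D
Mark F: refs=F F F, marked=B D F
Unmarked (collected): A C E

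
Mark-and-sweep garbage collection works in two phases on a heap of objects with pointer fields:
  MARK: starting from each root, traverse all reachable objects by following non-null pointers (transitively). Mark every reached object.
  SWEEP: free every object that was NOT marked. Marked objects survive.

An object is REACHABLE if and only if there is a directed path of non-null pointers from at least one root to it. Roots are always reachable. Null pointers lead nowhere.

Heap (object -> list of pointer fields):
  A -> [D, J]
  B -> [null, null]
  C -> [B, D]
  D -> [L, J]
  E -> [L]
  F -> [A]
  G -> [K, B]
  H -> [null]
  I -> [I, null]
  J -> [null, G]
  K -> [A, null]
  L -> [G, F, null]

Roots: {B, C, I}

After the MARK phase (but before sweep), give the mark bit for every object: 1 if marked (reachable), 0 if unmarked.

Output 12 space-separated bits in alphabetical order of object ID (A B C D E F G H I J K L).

Roots: B C I
Mark B: refs=null null, marked=B
Mark C: refs=B D, marked=B C
Mark I: refs=I null, marked=B C I
Mark D: refs=L J, marked=B C D I
Mark L: refs=G F null, marked=B C D I L
Mark J: refs=null G, marked=B C D I J L
Mark G: refs=K B, marked=B C D G I J L
Mark F: refs=A, marked=B C D F G I J L
Mark K: refs=A null, marked=B C D F G I J K L
Mark A: refs=D J, marked=A B C D F G I J K L
Unmarked (collected): E H

Answer: 1 1 1 1 0 1 1 0 1 1 1 1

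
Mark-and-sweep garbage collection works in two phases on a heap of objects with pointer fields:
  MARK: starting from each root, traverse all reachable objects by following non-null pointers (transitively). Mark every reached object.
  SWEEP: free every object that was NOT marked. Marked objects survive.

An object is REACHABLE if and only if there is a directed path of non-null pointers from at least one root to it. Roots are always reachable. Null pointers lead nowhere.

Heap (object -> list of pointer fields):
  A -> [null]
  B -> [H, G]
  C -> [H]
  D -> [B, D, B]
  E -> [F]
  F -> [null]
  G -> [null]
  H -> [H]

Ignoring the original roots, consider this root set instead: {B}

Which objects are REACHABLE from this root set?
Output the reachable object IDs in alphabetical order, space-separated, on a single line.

Answer: B G H

Derivation:
Roots: B
Mark B: refs=H G, marked=B
Mark H: refs=H, marked=B H
Mark G: refs=null, marked=B G H
Unmarked (collected): A C D E F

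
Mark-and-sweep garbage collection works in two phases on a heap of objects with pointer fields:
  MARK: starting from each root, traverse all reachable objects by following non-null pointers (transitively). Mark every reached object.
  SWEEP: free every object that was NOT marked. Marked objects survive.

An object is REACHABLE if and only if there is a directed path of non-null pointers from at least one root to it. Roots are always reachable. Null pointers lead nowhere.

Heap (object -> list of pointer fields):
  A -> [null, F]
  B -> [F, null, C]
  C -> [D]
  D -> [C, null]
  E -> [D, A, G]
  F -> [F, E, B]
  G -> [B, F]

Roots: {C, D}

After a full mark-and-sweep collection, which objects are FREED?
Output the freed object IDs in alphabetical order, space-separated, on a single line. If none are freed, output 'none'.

Answer: A B E F G

Derivation:
Roots: C D
Mark C: refs=D, marked=C
Mark D: refs=C null, marked=C D
Unmarked (collected): A B E F G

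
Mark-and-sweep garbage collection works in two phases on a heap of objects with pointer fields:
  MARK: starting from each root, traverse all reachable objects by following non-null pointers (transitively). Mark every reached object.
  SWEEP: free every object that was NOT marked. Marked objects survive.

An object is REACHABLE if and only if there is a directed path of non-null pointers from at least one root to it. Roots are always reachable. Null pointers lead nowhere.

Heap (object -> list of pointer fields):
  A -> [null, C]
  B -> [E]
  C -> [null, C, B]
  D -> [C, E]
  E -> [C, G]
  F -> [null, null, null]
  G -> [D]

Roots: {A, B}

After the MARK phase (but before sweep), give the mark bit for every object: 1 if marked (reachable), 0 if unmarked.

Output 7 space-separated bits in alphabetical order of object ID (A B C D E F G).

Roots: A B
Mark A: refs=null C, marked=A
Mark B: refs=E, marked=A B
Mark C: refs=null C B, marked=A B C
Mark E: refs=C G, marked=A B C E
Mark G: refs=D, marked=A B C E G
Mark D: refs=C E, marked=A B C D E G
Unmarked (collected): F

Answer: 1 1 1 1 1 0 1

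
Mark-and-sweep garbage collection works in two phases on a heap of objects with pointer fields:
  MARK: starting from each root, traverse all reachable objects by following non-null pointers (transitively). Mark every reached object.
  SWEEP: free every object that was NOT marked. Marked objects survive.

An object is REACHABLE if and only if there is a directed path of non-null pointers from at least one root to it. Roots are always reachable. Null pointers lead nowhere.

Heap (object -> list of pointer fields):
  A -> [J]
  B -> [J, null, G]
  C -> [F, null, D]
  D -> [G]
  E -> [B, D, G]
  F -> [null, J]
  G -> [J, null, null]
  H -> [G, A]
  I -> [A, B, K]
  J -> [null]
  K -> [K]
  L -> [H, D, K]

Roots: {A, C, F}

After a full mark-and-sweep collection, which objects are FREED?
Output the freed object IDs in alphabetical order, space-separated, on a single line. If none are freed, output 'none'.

Answer: B E H I K L

Derivation:
Roots: A C F
Mark A: refs=J, marked=A
Mark C: refs=F null D, marked=A C
Mark F: refs=null J, marked=A C F
Mark J: refs=null, marked=A C F J
Mark D: refs=G, marked=A C D F J
Mark G: refs=J null null, marked=A C D F G J
Unmarked (collected): B E H I K L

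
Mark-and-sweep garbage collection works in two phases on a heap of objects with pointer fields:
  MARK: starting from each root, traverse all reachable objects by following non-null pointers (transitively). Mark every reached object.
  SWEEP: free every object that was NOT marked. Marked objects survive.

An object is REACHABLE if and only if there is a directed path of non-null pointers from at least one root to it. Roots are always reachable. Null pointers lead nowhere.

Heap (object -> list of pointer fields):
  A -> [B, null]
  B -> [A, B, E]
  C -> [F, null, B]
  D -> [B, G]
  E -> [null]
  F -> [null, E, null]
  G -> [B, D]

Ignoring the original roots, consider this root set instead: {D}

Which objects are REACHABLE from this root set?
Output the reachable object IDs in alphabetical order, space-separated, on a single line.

Roots: D
Mark D: refs=B G, marked=D
Mark B: refs=A B E, marked=B D
Mark G: refs=B D, marked=B D G
Mark A: refs=B null, marked=A B D G
Mark E: refs=null, marked=A B D E G
Unmarked (collected): C F

Answer: A B D E G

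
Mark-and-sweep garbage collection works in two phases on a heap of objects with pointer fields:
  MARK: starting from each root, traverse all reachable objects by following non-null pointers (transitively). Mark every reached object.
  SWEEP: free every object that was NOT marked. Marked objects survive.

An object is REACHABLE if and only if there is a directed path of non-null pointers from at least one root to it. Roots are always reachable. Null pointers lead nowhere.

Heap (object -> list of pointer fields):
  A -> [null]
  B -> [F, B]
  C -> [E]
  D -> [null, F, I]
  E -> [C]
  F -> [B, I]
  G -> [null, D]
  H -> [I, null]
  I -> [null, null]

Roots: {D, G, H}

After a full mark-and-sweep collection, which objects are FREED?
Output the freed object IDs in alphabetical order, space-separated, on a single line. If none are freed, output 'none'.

Roots: D G H
Mark D: refs=null F I, marked=D
Mark G: refs=null D, marked=D G
Mark H: refs=I null, marked=D G H
Mark F: refs=B I, marked=D F G H
Mark I: refs=null null, marked=D F G H I
Mark B: refs=F B, marked=B D F G H I
Unmarked (collected): A C E

Answer: A C E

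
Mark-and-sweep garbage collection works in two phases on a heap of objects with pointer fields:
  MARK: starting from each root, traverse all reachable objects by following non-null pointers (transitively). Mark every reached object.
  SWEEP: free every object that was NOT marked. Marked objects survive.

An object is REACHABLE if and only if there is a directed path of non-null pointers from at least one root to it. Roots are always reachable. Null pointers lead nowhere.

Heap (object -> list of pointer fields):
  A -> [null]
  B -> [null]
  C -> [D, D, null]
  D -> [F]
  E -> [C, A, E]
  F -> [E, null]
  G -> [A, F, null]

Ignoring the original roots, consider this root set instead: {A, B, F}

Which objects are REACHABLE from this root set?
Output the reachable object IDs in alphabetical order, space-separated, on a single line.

Answer: A B C D E F

Derivation:
Roots: A B F
Mark A: refs=null, marked=A
Mark B: refs=null, marked=A B
Mark F: refs=E null, marked=A B F
Mark E: refs=C A E, marked=A B E F
Mark C: refs=D D null, marked=A B C E F
Mark D: refs=F, marked=A B C D E F
Unmarked (collected): G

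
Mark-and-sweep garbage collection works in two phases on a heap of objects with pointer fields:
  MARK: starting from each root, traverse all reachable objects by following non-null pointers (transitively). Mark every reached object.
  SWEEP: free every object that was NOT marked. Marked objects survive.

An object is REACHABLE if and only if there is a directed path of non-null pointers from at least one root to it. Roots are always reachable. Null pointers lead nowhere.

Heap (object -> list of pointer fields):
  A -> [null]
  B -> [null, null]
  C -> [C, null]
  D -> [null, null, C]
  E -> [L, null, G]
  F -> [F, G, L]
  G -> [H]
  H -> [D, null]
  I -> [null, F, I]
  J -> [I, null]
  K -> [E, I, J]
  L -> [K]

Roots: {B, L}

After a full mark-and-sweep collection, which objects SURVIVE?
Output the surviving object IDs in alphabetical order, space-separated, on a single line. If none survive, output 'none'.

Roots: B L
Mark B: refs=null null, marked=B
Mark L: refs=K, marked=B L
Mark K: refs=E I J, marked=B K L
Mark E: refs=L null G, marked=B E K L
Mark I: refs=null F I, marked=B E I K L
Mark J: refs=I null, marked=B E I J K L
Mark G: refs=H, marked=B E G I J K L
Mark F: refs=F G L, marked=B E F G I J K L
Mark H: refs=D null, marked=B E F G H I J K L
Mark D: refs=null null C, marked=B D E F G H I J K L
Mark C: refs=C null, marked=B C D E F G H I J K L
Unmarked (collected): A

Answer: B C D E F G H I J K L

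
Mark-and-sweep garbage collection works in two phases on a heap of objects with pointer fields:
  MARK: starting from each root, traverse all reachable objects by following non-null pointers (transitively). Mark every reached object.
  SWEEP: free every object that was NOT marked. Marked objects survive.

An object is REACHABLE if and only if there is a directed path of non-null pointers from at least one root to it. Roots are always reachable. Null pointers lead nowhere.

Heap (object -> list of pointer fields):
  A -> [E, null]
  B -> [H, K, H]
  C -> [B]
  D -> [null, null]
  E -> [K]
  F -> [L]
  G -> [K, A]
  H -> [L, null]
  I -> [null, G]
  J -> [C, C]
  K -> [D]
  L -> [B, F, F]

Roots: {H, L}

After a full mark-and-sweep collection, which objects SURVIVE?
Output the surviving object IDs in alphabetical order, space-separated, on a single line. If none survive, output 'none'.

Roots: H L
Mark H: refs=L null, marked=H
Mark L: refs=B F F, marked=H L
Mark B: refs=H K H, marked=B H L
Mark F: refs=L, marked=B F H L
Mark K: refs=D, marked=B F H K L
Mark D: refs=null null, marked=B D F H K L
Unmarked (collected): A C E G I J

Answer: B D F H K L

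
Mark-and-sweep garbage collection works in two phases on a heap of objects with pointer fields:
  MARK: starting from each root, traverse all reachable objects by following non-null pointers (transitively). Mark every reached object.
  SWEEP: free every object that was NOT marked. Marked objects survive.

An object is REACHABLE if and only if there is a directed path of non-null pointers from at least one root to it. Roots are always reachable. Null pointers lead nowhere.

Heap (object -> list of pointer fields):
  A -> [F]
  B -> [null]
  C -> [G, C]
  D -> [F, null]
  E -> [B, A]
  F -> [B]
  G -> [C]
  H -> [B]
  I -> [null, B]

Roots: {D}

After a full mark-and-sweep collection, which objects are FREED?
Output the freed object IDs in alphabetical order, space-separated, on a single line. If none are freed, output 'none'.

Answer: A C E G H I

Derivation:
Roots: D
Mark D: refs=F null, marked=D
Mark F: refs=B, marked=D F
Mark B: refs=null, marked=B D F
Unmarked (collected): A C E G H I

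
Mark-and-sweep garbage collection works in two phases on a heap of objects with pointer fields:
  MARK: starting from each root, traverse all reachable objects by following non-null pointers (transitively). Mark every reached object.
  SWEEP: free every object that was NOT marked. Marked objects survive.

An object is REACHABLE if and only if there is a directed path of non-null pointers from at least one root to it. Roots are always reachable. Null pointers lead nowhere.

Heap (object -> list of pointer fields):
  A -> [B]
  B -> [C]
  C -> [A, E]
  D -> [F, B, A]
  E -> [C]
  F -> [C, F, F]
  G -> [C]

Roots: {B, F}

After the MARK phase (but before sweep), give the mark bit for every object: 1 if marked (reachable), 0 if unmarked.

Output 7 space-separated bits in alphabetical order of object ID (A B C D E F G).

Answer: 1 1 1 0 1 1 0

Derivation:
Roots: B F
Mark B: refs=C, marked=B
Mark F: refs=C F F, marked=B F
Mark C: refs=A E, marked=B C F
Mark A: refs=B, marked=A B C F
Mark E: refs=C, marked=A B C E F
Unmarked (collected): D G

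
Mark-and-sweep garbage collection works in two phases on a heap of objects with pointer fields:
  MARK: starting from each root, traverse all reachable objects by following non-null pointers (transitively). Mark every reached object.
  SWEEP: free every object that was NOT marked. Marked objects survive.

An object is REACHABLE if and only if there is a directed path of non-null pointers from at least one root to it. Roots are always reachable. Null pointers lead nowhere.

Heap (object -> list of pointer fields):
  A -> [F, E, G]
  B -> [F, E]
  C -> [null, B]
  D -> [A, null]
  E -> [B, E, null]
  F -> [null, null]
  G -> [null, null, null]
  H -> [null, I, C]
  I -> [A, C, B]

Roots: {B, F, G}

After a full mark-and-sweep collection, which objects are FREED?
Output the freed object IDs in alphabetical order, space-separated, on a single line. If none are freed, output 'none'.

Roots: B F G
Mark B: refs=F E, marked=B
Mark F: refs=null null, marked=B F
Mark G: refs=null null null, marked=B F G
Mark E: refs=B E null, marked=B E F G
Unmarked (collected): A C D H I

Answer: A C D H I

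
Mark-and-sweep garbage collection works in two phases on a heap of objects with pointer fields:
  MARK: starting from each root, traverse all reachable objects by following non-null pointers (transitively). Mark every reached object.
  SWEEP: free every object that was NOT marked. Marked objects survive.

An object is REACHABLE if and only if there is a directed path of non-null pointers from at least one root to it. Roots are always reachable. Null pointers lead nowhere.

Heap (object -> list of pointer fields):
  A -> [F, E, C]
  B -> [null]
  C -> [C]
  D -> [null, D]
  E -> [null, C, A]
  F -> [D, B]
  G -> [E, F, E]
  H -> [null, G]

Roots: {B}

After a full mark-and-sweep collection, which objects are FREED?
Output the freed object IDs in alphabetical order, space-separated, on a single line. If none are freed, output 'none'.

Roots: B
Mark B: refs=null, marked=B
Unmarked (collected): A C D E F G H

Answer: A C D E F G H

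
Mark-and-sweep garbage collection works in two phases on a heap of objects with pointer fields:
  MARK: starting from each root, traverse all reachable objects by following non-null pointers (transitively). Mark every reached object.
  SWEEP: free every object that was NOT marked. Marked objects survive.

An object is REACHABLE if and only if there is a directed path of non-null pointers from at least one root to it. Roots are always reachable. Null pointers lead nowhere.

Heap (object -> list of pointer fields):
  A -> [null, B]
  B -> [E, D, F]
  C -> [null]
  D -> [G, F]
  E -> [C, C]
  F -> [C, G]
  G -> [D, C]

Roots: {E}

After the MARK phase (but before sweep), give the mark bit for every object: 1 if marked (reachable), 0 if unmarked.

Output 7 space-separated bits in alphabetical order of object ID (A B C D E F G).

Roots: E
Mark E: refs=C C, marked=E
Mark C: refs=null, marked=C E
Unmarked (collected): A B D F G

Answer: 0 0 1 0 1 0 0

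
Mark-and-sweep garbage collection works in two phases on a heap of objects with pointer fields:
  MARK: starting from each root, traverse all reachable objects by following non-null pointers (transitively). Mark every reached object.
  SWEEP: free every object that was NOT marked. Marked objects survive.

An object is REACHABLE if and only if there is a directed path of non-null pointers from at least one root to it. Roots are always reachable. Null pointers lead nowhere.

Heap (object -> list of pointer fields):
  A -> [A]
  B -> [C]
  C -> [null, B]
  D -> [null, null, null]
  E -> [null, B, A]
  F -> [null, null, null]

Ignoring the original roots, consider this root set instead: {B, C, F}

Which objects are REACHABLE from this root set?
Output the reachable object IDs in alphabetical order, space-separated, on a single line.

Answer: B C F

Derivation:
Roots: B C F
Mark B: refs=C, marked=B
Mark C: refs=null B, marked=B C
Mark F: refs=null null null, marked=B C F
Unmarked (collected): A D E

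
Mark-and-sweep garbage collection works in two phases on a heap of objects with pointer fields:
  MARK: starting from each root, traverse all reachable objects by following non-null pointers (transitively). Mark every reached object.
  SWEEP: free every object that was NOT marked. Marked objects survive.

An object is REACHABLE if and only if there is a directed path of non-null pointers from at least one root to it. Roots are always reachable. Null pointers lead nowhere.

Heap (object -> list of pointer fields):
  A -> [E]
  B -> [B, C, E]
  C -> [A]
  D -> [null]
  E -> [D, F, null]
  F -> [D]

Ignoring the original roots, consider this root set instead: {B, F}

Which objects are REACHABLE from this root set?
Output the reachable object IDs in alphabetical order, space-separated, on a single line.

Roots: B F
Mark B: refs=B C E, marked=B
Mark F: refs=D, marked=B F
Mark C: refs=A, marked=B C F
Mark E: refs=D F null, marked=B C E F
Mark D: refs=null, marked=B C D E F
Mark A: refs=E, marked=A B C D E F
Unmarked (collected): (none)

Answer: A B C D E F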